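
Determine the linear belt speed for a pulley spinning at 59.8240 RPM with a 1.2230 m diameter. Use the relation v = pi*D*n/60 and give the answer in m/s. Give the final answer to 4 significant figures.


v = pi * 1.2230 * 59.8240 / 60
v = 3.831 m/s


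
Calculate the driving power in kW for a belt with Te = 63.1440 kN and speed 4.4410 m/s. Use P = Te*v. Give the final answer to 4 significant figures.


P = Te * v = 63.1440 * 4.4410
P = 280.4 kW


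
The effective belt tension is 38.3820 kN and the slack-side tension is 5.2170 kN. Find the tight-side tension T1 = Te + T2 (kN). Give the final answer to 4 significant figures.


T1 = Te + T2 = 38.3820 + 5.2170
T1 = 43.60 kN


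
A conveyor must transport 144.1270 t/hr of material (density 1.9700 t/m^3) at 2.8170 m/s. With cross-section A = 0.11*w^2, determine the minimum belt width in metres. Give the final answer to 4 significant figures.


A_req = 144.1270 / (2.8170 * 1.9700 * 3600) = 0.00721423 m^2
w = sqrt(0.00721423 / 0.11)
w = 0.2561 m


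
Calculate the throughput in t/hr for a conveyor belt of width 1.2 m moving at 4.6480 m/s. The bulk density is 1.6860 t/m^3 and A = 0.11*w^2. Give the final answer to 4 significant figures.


A = 0.11 * 1.2^2 = 0.1584 m^2
C = 0.1584 * 4.6480 * 1.6860 * 3600
C = 4469 t/hr


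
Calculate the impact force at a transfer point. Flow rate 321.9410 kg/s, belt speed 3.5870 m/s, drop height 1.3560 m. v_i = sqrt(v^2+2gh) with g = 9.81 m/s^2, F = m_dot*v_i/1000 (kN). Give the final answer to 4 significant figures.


v_i = sqrt(3.5870^2 + 2*9.81*1.3560) = 6.28262 m/s
F = 321.9410 * 6.28262 / 1000
F = 2.023 kN


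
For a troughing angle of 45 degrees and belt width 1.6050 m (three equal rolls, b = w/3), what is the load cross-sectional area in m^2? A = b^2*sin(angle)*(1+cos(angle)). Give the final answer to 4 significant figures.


b = 1.6050/3 = 0.535 m
A = 0.535^2 * sin(45 deg) * (1 + cos(45 deg))
A = 0.3455 m^2


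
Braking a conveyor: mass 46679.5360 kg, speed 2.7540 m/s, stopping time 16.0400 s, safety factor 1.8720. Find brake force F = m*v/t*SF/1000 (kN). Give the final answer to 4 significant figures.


F = 46679.5360 * 2.7540 / 16.0400 * 1.8720 / 1000
F = 15.00 kN


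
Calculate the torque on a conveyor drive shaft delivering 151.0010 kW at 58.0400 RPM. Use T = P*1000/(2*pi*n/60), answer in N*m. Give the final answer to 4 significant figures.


omega = 2*pi*58.0400/60 = 6.07793 rad/s
T = 151.0010*1000 / 6.07793
T = 24840 N*m


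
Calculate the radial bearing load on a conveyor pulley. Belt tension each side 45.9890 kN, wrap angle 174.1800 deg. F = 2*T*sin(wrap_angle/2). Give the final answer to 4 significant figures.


F = 2 * 45.9890 * sin(174.1800/2 deg)
F = 91.86 kN


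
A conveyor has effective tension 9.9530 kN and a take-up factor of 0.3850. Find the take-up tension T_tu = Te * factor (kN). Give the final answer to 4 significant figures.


T_tu = 9.9530 * 0.3850
T_tu = 3.832 kN


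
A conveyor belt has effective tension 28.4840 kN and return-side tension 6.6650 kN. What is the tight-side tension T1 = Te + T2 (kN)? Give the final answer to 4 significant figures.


T1 = Te + T2 = 28.4840 + 6.6650
T1 = 35.15 kN


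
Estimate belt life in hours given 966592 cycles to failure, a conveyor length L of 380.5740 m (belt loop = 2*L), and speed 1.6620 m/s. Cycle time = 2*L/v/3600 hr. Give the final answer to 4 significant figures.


cycle_time = 2 * 380.5740 / 1.6620 / 3600 = 0.127214 hr
life = 966592 * 0.127214 = 123000 hours


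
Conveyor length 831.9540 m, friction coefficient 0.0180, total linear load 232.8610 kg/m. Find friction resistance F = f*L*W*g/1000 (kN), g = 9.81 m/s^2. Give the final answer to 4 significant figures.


F = 0.0180 * 831.9540 * 232.8610 * 9.81 / 1000
F = 34.21 kN


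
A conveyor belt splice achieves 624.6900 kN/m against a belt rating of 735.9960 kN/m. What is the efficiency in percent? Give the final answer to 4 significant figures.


Eff = 624.6900 / 735.9960 * 100
Eff = 84.88 %


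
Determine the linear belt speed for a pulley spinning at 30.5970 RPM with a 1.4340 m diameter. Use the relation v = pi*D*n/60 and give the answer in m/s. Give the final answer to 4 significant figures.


v = pi * 1.4340 * 30.5970 / 60
v = 2.297 m/s


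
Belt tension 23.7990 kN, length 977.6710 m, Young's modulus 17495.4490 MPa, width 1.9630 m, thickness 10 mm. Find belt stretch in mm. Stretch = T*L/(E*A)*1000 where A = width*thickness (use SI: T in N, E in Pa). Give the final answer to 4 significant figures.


A = 1.9630 * 0.01 = 0.01963 m^2
Stretch = 23.7990*1000 * 977.6710 / (17495.4490e6 * 0.01963) * 1000
Stretch = 67.75 mm


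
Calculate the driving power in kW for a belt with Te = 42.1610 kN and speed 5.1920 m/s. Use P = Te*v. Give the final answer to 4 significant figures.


P = Te * v = 42.1610 * 5.1920
P = 218.9 kW


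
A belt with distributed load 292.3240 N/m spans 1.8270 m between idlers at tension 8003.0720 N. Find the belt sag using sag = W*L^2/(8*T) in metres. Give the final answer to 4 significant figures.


sag = 292.3240 * 1.8270^2 / (8 * 8003.0720)
sag = 0.01524 m


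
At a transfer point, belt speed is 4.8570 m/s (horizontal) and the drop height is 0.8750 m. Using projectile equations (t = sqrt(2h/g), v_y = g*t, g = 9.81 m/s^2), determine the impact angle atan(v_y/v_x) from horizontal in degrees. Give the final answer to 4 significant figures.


t = sqrt(2*0.8750/9.81) = 0.422362 s
v_y = 9.81 * 0.422362 = 4.14337 m/s
angle = atan(4.14337 / 4.8570) = 40.47 deg


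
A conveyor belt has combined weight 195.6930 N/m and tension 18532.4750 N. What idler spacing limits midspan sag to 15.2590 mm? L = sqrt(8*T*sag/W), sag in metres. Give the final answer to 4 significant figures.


sag = 15.2590/1000 = 0.015259 m
L = sqrt(8 * 18532.4750 * 0.015259 / 195.6930)
L = 3.400 m


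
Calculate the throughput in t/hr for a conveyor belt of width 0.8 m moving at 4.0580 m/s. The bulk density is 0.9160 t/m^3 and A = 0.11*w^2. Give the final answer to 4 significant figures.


A = 0.11 * 0.8^2 = 0.0704 m^2
C = 0.0704 * 4.0580 * 0.9160 * 3600
C = 942.1 t/hr


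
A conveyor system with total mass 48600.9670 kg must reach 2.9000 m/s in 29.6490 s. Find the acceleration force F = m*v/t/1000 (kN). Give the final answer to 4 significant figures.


F = 48600.9670 * 2.9000 / 29.6490 / 1000
F = 4.754 kN


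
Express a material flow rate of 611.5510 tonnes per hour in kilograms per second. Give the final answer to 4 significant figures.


m_dot = 611.5510 * 1000 / 3600
m_dot = 169.9 kg/s


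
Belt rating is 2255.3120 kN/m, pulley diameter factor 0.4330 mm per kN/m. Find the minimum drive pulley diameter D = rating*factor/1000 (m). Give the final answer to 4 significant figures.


D = 2255.3120 * 0.4330 / 1000
D = 0.9766 m


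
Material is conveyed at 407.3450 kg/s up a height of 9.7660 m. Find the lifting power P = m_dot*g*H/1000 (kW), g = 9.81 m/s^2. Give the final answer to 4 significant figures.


P = 407.3450 * 9.81 * 9.7660 / 1000
P = 39.03 kW


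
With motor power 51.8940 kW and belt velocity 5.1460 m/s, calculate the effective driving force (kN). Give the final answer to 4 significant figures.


Te = P / v = 51.8940 / 5.1460
Te = 10.08 kN


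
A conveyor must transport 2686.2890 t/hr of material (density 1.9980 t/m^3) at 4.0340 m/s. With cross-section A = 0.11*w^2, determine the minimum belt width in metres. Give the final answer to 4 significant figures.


A_req = 2686.2890 / (4.0340 * 1.9980 * 3600) = 0.0925804 m^2
w = sqrt(0.0925804 / 0.11)
w = 0.9174 m


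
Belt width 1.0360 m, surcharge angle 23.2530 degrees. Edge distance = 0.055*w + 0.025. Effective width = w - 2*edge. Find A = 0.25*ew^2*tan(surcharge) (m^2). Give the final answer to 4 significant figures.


edge = 0.055*1.0360 + 0.025 = 0.08198 m
ew = 1.0360 - 2*0.08198 = 0.87204 m
A = 0.25 * 0.87204^2 * tan(23.2530 deg)
A = 0.08169 m^2


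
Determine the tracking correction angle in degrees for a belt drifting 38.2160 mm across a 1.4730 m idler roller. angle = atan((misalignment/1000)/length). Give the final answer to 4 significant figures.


misalign_m = 38.2160 / 1000 = 0.038216 m
angle = atan(0.038216 / 1.4730)
angle = 1.486 deg


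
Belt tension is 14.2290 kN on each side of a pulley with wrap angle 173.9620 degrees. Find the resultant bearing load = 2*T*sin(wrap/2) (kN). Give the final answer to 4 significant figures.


F = 2 * 14.2290 * sin(173.9620/2 deg)
F = 28.42 kN


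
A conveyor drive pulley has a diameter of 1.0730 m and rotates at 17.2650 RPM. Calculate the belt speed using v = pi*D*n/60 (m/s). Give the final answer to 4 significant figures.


v = pi * 1.0730 * 17.2650 / 60
v = 0.9700 m/s


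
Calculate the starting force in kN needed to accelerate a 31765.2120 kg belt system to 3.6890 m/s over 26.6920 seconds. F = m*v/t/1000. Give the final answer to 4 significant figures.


F = 31765.2120 * 3.6890 / 26.6920 / 1000
F = 4.390 kN


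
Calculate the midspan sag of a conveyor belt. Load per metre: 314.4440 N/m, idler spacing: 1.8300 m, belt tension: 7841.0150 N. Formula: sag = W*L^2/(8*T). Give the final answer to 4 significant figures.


sag = 314.4440 * 1.8300^2 / (8 * 7841.0150)
sag = 0.01679 m


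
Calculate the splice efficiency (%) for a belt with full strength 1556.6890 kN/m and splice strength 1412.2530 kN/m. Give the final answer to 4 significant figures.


Eff = 1412.2530 / 1556.6890 * 100
Eff = 90.72 %


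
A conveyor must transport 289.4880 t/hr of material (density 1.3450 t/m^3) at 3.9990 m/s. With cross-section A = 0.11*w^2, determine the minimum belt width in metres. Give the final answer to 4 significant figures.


A_req = 289.4880 / (3.9990 * 1.3450 * 3600) = 0.0149505 m^2
w = sqrt(0.0149505 / 0.11)
w = 0.3687 m


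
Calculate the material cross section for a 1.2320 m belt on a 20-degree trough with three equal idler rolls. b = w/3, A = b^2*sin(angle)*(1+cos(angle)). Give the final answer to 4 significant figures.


b = 1.2320/3 = 0.410667 m
A = 0.410667^2 * sin(20 deg) * (1 + cos(20 deg))
A = 0.1119 m^2


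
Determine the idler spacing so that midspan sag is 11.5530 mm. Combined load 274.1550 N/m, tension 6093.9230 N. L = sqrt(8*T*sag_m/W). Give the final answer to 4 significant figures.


sag = 11.5530/1000 = 0.011553 m
L = sqrt(8 * 6093.9230 * 0.011553 / 274.1550)
L = 1.433 m


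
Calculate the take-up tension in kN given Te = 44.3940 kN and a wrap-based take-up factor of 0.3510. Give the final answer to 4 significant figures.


T_tu = 44.3940 * 0.3510
T_tu = 15.58 kN


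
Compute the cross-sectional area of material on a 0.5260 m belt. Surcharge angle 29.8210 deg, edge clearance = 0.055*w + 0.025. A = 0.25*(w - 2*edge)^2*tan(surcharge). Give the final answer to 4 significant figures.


edge = 0.055*0.5260 + 0.025 = 0.05393 m
ew = 0.5260 - 2*0.05393 = 0.41814 m
A = 0.25 * 0.41814^2 * tan(29.8210 deg)
A = 0.02505 m^2


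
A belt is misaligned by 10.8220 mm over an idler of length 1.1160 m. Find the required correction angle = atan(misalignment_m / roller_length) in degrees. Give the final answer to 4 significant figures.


misalign_m = 10.8220 / 1000 = 0.010822 m
angle = atan(0.010822 / 1.1160)
angle = 0.5556 deg


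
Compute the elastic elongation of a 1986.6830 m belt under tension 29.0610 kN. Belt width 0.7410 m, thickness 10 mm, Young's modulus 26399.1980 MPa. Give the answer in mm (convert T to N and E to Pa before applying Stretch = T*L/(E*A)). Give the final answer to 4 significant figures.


A = 0.7410 * 0.01 = 0.00741 m^2
Stretch = 29.0610*1000 * 1986.6830 / (26399.1980e6 * 0.00741) * 1000
Stretch = 295.1 mm


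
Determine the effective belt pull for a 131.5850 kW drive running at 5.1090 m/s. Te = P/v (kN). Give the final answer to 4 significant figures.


Te = P / v = 131.5850 / 5.1090
Te = 25.76 kN


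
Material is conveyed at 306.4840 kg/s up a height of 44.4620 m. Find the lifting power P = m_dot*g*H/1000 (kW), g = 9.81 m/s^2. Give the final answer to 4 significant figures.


P = 306.4840 * 9.81 * 44.4620 / 1000
P = 133.7 kW


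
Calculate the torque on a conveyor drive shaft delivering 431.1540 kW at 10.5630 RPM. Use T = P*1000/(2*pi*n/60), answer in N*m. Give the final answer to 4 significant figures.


omega = 2*pi*10.5630/60 = 1.10615 rad/s
T = 431.1540*1000 / 1.10615
T = 389800 N*m


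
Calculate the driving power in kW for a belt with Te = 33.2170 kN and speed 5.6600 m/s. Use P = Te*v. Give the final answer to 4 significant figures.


P = Te * v = 33.2170 * 5.6600
P = 188.0 kW


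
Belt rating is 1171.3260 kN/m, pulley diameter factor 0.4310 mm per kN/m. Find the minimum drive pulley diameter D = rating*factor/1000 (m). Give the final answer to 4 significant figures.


D = 1171.3260 * 0.4310 / 1000
D = 0.5048 m


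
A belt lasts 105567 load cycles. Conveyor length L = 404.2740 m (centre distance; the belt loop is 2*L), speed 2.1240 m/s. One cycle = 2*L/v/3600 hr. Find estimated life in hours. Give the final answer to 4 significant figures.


cycle_time = 2 * 404.2740 / 2.1240 / 3600 = 0.105742 hr
life = 105567 * 0.105742 = 11160 hours


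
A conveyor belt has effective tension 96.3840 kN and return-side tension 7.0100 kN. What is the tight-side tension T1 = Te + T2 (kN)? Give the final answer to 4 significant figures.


T1 = Te + T2 = 96.3840 + 7.0100
T1 = 103.4 kN


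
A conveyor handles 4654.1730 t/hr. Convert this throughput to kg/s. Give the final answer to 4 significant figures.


m_dot = 4654.1730 * 1000 / 3600
m_dot = 1293 kg/s


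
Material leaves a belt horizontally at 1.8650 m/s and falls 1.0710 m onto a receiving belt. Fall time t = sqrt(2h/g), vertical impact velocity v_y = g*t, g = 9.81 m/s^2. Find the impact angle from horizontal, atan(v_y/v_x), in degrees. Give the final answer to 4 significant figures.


t = sqrt(2*1.0710/9.81) = 0.467278 s
v_y = 9.81 * 0.467278 = 4.584 m/s
angle = atan(4.584 / 1.8650) = 67.86 deg


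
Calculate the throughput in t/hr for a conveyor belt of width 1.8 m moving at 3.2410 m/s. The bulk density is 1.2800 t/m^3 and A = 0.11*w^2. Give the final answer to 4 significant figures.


A = 0.11 * 1.8^2 = 0.3564 m^2
C = 0.3564 * 3.2410 * 1.2800 * 3600
C = 5323 t/hr


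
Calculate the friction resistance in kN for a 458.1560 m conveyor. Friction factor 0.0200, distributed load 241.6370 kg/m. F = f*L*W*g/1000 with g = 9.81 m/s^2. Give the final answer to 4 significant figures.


F = 0.0200 * 458.1560 * 241.6370 * 9.81 / 1000
F = 21.72 kN


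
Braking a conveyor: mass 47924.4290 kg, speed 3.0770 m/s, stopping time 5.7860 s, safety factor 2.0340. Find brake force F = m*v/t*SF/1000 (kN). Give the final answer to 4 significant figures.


F = 47924.4290 * 3.0770 / 5.7860 * 2.0340 / 1000
F = 51.84 kN


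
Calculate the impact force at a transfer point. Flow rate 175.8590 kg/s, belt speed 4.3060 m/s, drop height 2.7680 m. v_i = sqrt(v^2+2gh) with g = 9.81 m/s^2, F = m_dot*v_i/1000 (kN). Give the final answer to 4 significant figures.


v_i = sqrt(4.3060^2 + 2*9.81*2.7680) = 8.53521 m/s
F = 175.8590 * 8.53521 / 1000
F = 1.501 kN


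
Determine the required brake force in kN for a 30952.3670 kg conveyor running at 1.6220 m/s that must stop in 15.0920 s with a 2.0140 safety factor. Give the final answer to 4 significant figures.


F = 30952.3670 * 1.6220 / 15.0920 * 2.0140 / 1000
F = 6.700 kN


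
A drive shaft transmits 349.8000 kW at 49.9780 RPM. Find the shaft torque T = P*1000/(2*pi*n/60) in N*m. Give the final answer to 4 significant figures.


omega = 2*pi*49.9780/60 = 5.23368 rad/s
T = 349.8000*1000 / 5.23368
T = 66840 N*m


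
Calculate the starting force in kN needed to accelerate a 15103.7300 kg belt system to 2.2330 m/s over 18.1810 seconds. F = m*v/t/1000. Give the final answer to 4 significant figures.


F = 15103.7300 * 2.2330 / 18.1810 / 1000
F = 1.855 kN


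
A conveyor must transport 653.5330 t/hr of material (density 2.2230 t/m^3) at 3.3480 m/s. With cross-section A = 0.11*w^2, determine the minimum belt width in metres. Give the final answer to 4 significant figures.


A_req = 653.5330 / (3.3480 * 2.2230 * 3600) = 0.0243916 m^2
w = sqrt(0.0243916 / 0.11)
w = 0.4709 m


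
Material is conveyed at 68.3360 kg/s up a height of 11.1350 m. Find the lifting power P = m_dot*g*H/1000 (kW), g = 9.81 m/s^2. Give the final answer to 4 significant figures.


P = 68.3360 * 9.81 * 11.1350 / 1000
P = 7.465 kW


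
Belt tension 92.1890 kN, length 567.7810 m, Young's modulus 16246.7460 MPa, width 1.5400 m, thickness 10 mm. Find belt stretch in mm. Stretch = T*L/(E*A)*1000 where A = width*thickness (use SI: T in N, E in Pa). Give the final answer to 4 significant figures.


A = 1.5400 * 0.01 = 0.01540 m^2
Stretch = 92.1890*1000 * 567.7810 / (16246.7460e6 * 0.01540) * 1000
Stretch = 209.2 mm


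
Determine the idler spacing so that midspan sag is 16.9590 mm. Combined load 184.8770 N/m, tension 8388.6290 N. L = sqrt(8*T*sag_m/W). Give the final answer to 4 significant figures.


sag = 16.9590/1000 = 0.016959 m
L = sqrt(8 * 8388.6290 * 0.016959 / 184.8770)
L = 2.481 m


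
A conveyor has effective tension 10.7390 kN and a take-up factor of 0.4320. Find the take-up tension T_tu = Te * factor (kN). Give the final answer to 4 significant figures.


T_tu = 10.7390 * 0.4320
T_tu = 4.639 kN


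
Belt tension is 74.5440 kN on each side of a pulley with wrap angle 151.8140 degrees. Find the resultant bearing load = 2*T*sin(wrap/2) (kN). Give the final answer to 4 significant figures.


F = 2 * 74.5440 * sin(151.8140/2 deg)
F = 144.6 kN


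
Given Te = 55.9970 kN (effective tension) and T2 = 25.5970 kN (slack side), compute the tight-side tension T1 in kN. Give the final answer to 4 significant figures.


T1 = Te + T2 = 55.9970 + 25.5970
T1 = 81.59 kN


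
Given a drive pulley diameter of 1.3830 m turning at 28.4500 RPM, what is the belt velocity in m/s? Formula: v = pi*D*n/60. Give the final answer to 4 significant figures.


v = pi * 1.3830 * 28.4500 / 60
v = 2.060 m/s


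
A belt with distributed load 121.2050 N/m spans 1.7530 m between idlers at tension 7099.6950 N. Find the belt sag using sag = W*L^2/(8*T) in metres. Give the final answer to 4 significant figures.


sag = 121.2050 * 1.7530^2 / (8 * 7099.6950)
sag = 0.006558 m


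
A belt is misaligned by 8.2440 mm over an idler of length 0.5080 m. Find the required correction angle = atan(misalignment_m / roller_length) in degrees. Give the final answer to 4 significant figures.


misalign_m = 8.2440 / 1000 = 0.008244 m
angle = atan(0.008244 / 0.5080)
angle = 0.9297 deg


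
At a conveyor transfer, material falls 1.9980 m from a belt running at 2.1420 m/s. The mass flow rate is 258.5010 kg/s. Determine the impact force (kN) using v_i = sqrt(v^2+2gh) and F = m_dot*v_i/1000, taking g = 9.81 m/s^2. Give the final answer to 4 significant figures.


v_i = sqrt(2.1420^2 + 2*9.81*1.9980) = 6.61732 m/s
F = 258.5010 * 6.61732 / 1000
F = 1.711 kN


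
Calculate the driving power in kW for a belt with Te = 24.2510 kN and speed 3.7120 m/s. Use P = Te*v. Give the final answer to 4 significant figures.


P = Te * v = 24.2510 * 3.7120
P = 90.02 kW


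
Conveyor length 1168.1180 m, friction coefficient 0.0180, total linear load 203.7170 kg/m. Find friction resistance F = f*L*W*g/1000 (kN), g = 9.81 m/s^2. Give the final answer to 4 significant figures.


F = 0.0180 * 1168.1180 * 203.7170 * 9.81 / 1000
F = 42.02 kN


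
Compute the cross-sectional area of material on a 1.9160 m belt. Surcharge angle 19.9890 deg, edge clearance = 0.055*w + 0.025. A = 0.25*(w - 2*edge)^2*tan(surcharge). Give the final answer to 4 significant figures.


edge = 0.055*1.9160 + 0.025 = 0.13038 m
ew = 1.9160 - 2*0.13038 = 1.65524 m
A = 0.25 * 1.65524^2 * tan(19.9890 deg)
A = 0.2492 m^2


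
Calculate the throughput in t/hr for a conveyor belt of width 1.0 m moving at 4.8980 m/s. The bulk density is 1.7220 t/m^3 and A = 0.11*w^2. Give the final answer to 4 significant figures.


A = 0.11 * 1.0^2 = 0.11 m^2
C = 0.11 * 4.8980 * 1.7220 * 3600
C = 3340 t/hr


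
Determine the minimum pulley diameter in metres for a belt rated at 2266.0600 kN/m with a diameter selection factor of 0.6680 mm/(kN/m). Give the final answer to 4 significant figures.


D = 2266.0600 * 0.6680 / 1000
D = 1.514 m


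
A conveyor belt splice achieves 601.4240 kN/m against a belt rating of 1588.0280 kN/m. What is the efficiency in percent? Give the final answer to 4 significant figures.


Eff = 601.4240 / 1588.0280 * 100
Eff = 37.87 %


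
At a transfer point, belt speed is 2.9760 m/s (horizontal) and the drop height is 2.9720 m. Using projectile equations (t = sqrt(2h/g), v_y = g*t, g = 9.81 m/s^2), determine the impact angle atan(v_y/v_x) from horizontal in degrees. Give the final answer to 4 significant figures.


t = sqrt(2*2.9720/9.81) = 0.778404 s
v_y = 9.81 * 0.778404 = 7.63614 m/s
angle = atan(7.63614 / 2.9760) = 68.71 deg


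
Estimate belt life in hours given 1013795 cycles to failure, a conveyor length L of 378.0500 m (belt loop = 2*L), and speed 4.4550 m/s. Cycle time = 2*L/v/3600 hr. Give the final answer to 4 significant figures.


cycle_time = 2 * 378.0500 / 4.4550 / 3600 = 0.0471443 hr
life = 1013795 * 0.0471443 = 47790 hours


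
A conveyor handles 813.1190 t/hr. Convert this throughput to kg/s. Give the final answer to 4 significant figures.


m_dot = 813.1190 * 1000 / 3600
m_dot = 225.9 kg/s


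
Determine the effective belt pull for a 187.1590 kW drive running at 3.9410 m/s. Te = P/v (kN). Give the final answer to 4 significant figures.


Te = P / v = 187.1590 / 3.9410
Te = 47.49 kN


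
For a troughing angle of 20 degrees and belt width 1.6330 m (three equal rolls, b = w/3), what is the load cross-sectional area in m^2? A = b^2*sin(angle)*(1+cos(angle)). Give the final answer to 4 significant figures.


b = 1.6330/3 = 0.544333 m
A = 0.544333^2 * sin(20 deg) * (1 + cos(20 deg))
A = 0.1966 m^2


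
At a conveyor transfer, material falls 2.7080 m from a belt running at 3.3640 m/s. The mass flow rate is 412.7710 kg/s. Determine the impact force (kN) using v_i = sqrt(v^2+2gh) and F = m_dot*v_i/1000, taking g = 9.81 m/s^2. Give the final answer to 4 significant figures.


v_i = sqrt(3.3640^2 + 2*9.81*2.7080) = 8.02792 m/s
F = 412.7710 * 8.02792 / 1000
F = 3.314 kN


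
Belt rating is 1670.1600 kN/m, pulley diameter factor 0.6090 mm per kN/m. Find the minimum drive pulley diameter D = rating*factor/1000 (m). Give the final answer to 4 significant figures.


D = 1670.1600 * 0.6090 / 1000
D = 1.017 m


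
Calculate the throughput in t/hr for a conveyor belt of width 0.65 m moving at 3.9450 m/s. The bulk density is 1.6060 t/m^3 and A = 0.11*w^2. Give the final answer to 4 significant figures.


A = 0.11 * 0.65^2 = 0.046475 m^2
C = 0.046475 * 3.9450 * 1.6060 * 3600
C = 1060 t/hr


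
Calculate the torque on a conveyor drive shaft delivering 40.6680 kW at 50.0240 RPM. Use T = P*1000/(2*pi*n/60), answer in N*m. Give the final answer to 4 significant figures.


omega = 2*pi*50.0240/60 = 5.2385 rad/s
T = 40.6680*1000 / 5.2385
T = 7763 N*m


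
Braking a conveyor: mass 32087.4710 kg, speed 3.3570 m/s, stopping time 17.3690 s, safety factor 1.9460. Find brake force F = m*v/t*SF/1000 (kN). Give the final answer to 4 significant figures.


F = 32087.4710 * 3.3570 / 17.3690 * 1.9460 / 1000
F = 12.07 kN


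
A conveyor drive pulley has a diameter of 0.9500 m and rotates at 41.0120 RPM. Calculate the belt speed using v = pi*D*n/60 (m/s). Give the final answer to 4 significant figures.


v = pi * 0.9500 * 41.0120 / 60
v = 2.040 m/s


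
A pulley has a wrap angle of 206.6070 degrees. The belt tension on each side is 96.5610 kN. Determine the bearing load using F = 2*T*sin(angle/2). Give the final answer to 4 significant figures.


F = 2 * 96.5610 * sin(206.6070/2 deg)
F = 187.9 kN


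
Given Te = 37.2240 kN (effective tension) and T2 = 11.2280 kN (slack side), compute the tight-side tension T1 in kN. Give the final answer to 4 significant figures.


T1 = Te + T2 = 37.2240 + 11.2280
T1 = 48.45 kN


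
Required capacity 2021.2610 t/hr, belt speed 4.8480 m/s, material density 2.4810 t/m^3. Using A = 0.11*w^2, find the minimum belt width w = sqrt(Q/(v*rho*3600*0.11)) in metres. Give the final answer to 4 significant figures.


A_req = 2021.2610 / (4.8480 * 2.4810 * 3600) = 0.04668 m^2
w = sqrt(0.04668 / 0.11)
w = 0.6514 m


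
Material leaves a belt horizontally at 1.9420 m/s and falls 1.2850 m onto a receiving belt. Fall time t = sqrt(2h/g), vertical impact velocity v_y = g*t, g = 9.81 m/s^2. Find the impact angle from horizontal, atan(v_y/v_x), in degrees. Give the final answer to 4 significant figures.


t = sqrt(2*1.2850/9.81) = 0.511837 s
v_y = 9.81 * 0.511837 = 5.02112 m/s
angle = atan(5.02112 / 1.9420) = 68.86 deg


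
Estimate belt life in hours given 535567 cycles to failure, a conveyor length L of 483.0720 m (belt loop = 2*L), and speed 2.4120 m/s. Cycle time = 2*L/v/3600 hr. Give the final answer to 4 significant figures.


cycle_time = 2 * 483.0720 / 2.4120 / 3600 = 0.111266 hr
life = 535567 * 0.111266 = 59590 hours


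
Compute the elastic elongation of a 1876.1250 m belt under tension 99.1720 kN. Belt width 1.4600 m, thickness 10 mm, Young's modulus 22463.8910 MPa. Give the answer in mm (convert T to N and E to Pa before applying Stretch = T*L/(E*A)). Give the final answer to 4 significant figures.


A = 1.4600 * 0.01 = 0.01460 m^2
Stretch = 99.1720*1000 * 1876.1250 / (22463.8910e6 * 0.01460) * 1000
Stretch = 567.3 mm


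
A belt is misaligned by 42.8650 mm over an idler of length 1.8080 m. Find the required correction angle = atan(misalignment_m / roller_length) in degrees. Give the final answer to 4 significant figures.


misalign_m = 42.8650 / 1000 = 0.042865 m
angle = atan(0.042865 / 1.8080)
angle = 1.358 deg


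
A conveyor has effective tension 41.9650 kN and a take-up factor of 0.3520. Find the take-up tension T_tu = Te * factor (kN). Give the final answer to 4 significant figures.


T_tu = 41.9650 * 0.3520
T_tu = 14.77 kN


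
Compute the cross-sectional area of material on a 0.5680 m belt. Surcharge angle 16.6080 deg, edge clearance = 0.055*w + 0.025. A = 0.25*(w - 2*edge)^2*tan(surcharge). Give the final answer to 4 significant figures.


edge = 0.055*0.5680 + 0.025 = 0.05624 m
ew = 0.5680 - 2*0.05624 = 0.45552 m
A = 0.25 * 0.45552^2 * tan(16.6080 deg)
A = 0.01547 m^2


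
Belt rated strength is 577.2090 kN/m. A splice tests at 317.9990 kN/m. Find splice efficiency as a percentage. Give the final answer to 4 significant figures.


Eff = 317.9990 / 577.2090 * 100
Eff = 55.09 %


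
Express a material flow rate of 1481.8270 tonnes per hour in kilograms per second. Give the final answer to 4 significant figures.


m_dot = 1481.8270 * 1000 / 3600
m_dot = 411.6 kg/s


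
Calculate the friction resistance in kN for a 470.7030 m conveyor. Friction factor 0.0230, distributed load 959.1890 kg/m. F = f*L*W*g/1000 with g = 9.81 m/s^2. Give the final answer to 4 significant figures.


F = 0.0230 * 470.7030 * 959.1890 * 9.81 / 1000
F = 101.9 kN


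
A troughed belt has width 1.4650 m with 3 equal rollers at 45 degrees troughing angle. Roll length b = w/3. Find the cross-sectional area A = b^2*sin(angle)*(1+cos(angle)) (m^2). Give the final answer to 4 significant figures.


b = 1.4650/3 = 0.488333 m
A = 0.488333^2 * sin(45 deg) * (1 + cos(45 deg))
A = 0.2879 m^2


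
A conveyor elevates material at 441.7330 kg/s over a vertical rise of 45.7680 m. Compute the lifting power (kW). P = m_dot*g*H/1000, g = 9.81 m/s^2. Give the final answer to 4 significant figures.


P = 441.7330 * 9.81 * 45.7680 / 1000
P = 198.3 kW


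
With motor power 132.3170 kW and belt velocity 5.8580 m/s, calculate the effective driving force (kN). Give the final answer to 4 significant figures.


Te = P / v = 132.3170 / 5.8580
Te = 22.59 kN


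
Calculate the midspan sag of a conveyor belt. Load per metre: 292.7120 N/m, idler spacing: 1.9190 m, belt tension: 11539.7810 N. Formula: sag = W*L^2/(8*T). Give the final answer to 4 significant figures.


sag = 292.7120 * 1.9190^2 / (8 * 11539.7810)
sag = 0.01168 m


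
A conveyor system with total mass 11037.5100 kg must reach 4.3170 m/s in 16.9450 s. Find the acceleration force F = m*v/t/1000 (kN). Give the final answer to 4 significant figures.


F = 11037.5100 * 4.3170 / 16.9450 / 1000
F = 2.812 kN


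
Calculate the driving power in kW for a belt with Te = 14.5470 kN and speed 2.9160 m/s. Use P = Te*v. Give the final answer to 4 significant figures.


P = Te * v = 14.5470 * 2.9160
P = 42.42 kW


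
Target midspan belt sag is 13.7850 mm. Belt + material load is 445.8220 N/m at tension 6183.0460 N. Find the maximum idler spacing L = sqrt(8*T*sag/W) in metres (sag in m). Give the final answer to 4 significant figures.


sag = 13.7850/1000 = 0.013785 m
L = sqrt(8 * 6183.0460 * 0.013785 / 445.8220)
L = 1.237 m


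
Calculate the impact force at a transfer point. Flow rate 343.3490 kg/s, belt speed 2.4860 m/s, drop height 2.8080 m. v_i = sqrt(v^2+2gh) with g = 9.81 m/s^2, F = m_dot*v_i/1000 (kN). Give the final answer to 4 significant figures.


v_i = sqrt(2.4860^2 + 2*9.81*2.8080) = 7.82772 m/s
F = 343.3490 * 7.82772 / 1000
F = 2.688 kN


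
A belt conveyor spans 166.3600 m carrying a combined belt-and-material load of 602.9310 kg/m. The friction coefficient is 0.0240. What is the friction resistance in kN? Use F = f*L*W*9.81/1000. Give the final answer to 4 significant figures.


F = 0.0240 * 166.3600 * 602.9310 * 9.81 / 1000
F = 23.62 kN


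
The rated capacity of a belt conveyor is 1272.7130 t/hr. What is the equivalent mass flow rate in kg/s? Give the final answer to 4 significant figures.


m_dot = 1272.7130 * 1000 / 3600
m_dot = 353.5 kg/s


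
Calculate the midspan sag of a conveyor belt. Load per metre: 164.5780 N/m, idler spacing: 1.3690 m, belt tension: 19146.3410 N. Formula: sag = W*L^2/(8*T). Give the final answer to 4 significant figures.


sag = 164.5780 * 1.3690^2 / (8 * 19146.3410)
sag = 0.002014 m


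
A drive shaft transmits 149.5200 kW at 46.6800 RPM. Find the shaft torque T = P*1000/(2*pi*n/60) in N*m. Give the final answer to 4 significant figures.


omega = 2*pi*46.6800/60 = 4.88832 rad/s
T = 149.5200*1000 / 4.88832
T = 30590 N*m


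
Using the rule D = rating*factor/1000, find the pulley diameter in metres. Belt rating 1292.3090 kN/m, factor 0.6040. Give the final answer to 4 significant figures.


D = 1292.3090 * 0.6040 / 1000
D = 0.7806 m


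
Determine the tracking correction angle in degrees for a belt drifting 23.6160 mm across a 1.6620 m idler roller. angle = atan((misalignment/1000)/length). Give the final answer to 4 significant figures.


misalign_m = 23.6160 / 1000 = 0.023616 m
angle = atan(0.023616 / 1.6620)
angle = 0.8141 deg


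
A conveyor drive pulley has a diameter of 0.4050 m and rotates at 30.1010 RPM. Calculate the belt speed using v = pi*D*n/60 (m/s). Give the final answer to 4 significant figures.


v = pi * 0.4050 * 30.1010 / 60
v = 0.6383 m/s


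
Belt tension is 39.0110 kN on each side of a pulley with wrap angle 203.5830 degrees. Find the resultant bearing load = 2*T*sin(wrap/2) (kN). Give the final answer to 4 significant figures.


F = 2 * 39.0110 * sin(203.5830/2 deg)
F = 76.38 kN


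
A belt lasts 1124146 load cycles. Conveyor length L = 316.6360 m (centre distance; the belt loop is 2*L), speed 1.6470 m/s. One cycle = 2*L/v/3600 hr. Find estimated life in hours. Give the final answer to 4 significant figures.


cycle_time = 2 * 316.6360 / 1.6470 / 3600 = 0.106806 hr
life = 1124146 * 0.106806 = 120100 hours


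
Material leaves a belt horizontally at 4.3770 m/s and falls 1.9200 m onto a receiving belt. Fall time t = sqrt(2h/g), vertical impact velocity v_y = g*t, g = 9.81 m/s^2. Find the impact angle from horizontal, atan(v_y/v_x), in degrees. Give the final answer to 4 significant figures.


t = sqrt(2*1.9200/9.81) = 0.62565 s
v_y = 9.81 * 0.62565 = 6.13763 m/s
angle = atan(6.13763 / 4.3770) = 54.51 deg


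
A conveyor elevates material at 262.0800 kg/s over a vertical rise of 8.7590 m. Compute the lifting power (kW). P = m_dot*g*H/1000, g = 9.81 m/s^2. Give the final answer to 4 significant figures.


P = 262.0800 * 9.81 * 8.7590 / 1000
P = 22.52 kW


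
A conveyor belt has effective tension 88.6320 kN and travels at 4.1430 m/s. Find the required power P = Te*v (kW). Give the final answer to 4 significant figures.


P = Te * v = 88.6320 * 4.1430
P = 367.2 kW


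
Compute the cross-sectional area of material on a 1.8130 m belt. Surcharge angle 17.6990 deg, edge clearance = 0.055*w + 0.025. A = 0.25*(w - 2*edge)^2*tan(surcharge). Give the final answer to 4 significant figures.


edge = 0.055*1.8130 + 0.025 = 0.124715 m
ew = 1.8130 - 2*0.124715 = 1.56357 m
A = 0.25 * 1.56357^2 * tan(17.6990 deg)
A = 0.1950 m^2


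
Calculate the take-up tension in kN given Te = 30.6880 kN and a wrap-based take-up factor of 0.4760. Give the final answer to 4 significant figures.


T_tu = 30.6880 * 0.4760
T_tu = 14.61 kN


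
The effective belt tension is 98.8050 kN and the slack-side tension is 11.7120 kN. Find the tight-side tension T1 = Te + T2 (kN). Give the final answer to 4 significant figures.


T1 = Te + T2 = 98.8050 + 11.7120
T1 = 110.5 kN


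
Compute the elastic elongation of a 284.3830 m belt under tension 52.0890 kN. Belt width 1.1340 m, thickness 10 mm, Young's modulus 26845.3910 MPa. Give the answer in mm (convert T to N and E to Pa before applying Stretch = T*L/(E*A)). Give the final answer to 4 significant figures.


A = 1.1340 * 0.01 = 0.01134 m^2
Stretch = 52.0890*1000 * 284.3830 / (26845.3910e6 * 0.01134) * 1000
Stretch = 48.66 mm


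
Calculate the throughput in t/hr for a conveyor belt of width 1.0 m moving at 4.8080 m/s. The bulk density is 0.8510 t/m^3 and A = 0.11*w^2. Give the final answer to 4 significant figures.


A = 0.11 * 1.0^2 = 0.11 m^2
C = 0.11 * 4.8080 * 0.8510 * 3600
C = 1620 t/hr


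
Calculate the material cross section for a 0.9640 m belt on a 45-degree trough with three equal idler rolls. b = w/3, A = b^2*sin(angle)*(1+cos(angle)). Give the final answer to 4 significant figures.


b = 0.9640/3 = 0.321333 m
A = 0.321333^2 * sin(45 deg) * (1 + cos(45 deg))
A = 0.1246 m^2


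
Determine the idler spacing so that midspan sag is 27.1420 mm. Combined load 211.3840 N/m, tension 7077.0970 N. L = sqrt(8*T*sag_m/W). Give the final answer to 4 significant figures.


sag = 27.1420/1000 = 0.027142 m
L = sqrt(8 * 7077.0970 * 0.027142 / 211.3840)
L = 2.696 m


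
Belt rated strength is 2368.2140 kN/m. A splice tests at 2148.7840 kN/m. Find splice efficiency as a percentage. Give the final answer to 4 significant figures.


Eff = 2148.7840 / 2368.2140 * 100
Eff = 90.73 %


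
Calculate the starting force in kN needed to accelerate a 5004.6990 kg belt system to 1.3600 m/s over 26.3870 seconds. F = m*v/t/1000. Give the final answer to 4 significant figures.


F = 5004.6990 * 1.3600 / 26.3870 / 1000
F = 0.2579 kN


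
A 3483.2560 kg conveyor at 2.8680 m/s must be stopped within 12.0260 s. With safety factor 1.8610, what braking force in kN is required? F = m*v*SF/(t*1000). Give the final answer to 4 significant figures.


F = 3483.2560 * 2.8680 / 12.0260 * 1.8610 / 1000
F = 1.546 kN


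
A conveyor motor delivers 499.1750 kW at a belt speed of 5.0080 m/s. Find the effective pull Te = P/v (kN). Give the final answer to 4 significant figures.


Te = P / v = 499.1750 / 5.0080
Te = 99.68 kN


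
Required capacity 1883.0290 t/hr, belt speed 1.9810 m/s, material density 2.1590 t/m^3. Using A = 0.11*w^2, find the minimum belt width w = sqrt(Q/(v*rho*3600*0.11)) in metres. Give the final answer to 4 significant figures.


A_req = 1883.0290 / (1.9810 * 2.1590 * 3600) = 0.122297 m^2
w = sqrt(0.122297 / 0.11)
w = 1.054 m


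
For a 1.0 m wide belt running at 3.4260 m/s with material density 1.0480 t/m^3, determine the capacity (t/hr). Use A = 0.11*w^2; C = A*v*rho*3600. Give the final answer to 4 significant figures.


A = 0.11 * 1.0^2 = 0.11 m^2
C = 0.11 * 3.4260 * 1.0480 * 3600
C = 1422 t/hr


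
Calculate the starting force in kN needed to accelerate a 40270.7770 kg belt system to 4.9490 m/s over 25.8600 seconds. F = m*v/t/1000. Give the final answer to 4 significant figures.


F = 40270.7770 * 4.9490 / 25.8600 / 1000
F = 7.707 kN


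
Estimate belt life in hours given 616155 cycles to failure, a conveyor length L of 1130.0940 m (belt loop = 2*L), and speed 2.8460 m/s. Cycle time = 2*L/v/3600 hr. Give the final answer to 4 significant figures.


cycle_time = 2 * 1130.0940 / 2.8460 / 3600 = 0.220601 hr
life = 616155 * 0.220601 = 135900 hours


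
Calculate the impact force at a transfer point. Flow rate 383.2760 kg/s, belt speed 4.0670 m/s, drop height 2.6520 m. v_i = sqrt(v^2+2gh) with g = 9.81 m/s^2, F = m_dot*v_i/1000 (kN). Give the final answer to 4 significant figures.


v_i = sqrt(4.0670^2 + 2*9.81*2.6520) = 8.28087 m/s
F = 383.2760 * 8.28087 / 1000
F = 3.174 kN


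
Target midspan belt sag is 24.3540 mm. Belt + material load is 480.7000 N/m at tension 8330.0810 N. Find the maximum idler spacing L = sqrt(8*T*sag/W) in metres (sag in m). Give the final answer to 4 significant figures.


sag = 24.3540/1000 = 0.024354 m
L = sqrt(8 * 8330.0810 * 0.024354 / 480.7000)
L = 1.837 m


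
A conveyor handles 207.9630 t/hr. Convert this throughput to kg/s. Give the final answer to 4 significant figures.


m_dot = 207.9630 * 1000 / 3600
m_dot = 57.77 kg/s


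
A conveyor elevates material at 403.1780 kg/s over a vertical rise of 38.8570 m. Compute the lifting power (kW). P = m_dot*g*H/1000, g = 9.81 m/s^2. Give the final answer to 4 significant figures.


P = 403.1780 * 9.81 * 38.8570 / 1000
P = 153.7 kW


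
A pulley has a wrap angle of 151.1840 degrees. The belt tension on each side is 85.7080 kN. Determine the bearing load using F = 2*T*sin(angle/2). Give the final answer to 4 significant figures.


F = 2 * 85.7080 * sin(151.1840/2 deg)
F = 166.0 kN


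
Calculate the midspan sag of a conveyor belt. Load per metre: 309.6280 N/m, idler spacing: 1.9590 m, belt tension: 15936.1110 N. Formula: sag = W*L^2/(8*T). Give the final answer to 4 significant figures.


sag = 309.6280 * 1.9590^2 / (8 * 15936.1110)
sag = 0.009320 m


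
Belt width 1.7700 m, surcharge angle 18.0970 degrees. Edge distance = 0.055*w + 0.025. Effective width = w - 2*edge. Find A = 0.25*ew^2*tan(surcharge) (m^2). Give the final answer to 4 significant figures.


edge = 0.055*1.7700 + 0.025 = 0.12235 m
ew = 1.7700 - 2*0.12235 = 1.5253 m
A = 0.25 * 1.5253^2 * tan(18.0970 deg)
A = 0.1901 m^2


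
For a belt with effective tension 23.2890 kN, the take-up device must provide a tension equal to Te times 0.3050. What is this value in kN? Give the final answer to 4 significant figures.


T_tu = 23.2890 * 0.3050
T_tu = 7.103 kN


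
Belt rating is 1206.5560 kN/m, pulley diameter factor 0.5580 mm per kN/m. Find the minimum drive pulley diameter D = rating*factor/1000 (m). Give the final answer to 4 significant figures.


D = 1206.5560 * 0.5580 / 1000
D = 0.6733 m


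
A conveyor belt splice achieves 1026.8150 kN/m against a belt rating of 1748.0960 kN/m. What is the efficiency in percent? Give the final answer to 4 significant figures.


Eff = 1026.8150 / 1748.0960 * 100
Eff = 58.74 %


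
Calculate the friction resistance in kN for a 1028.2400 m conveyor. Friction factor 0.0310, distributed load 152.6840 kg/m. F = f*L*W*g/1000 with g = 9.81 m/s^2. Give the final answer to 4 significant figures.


F = 0.0310 * 1028.2400 * 152.6840 * 9.81 / 1000
F = 47.74 kN
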